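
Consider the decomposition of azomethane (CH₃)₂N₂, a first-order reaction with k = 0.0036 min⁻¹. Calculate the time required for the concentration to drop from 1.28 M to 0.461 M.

283.7 min

Step 1: For first-order: t = ln([azomethane]₀/[azomethane])/k
Step 2: t = ln(1.28/0.461)/0.0036
Step 3: t = ln(2.777)/0.0036
Step 4: t = 1.021/0.0036 = 283.7 min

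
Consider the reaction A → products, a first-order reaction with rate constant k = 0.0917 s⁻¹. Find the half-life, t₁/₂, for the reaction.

7.559 s

Step 1: For a first-order reaction, t₁/₂ = ln(2)/k
Step 2: t₁/₂ = ln(2)/0.0917
Step 3: t₁/₂ = 0.6931/0.0917 = 7.559 s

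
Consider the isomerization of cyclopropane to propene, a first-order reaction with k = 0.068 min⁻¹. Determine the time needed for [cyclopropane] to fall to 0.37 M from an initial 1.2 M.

17.3 min

Step 1: For first-order: t = ln([cyclopropane]₀/[cyclopropane])/k
Step 2: t = ln(1.2/0.37)/0.068
Step 3: t = ln(3.243)/0.068
Step 4: t = 1.177/0.068 = 17.3 min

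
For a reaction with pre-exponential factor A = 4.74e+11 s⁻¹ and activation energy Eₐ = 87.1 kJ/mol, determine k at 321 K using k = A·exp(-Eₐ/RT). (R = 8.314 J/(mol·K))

3.18e-03 s⁻¹

Step 1: Use the Arrhenius equation: k = A × exp(-Eₐ/RT)
Step 2: Convert Eₐ to J/mol: 87.1 kJ/mol = 87100 J/mol
Step 3: Calculate the exponent: -Eₐ/(RT) = -87100/(8.314 × 321) = -32.63646
Step 4: k = 4.74e+11 × exp(-32.63646)
Step 5: k = 4.74e+11 × 6.70140e-15 = 3.1765e-03 s⁻¹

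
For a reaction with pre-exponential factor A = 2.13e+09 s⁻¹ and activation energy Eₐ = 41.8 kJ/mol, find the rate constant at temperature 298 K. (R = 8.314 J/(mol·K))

1.00e+02 s⁻¹

Step 1: Use the Arrhenius equation: k = A × exp(-Eₐ/RT)
Step 2: Convert Eₐ to J/mol: 41.8 kJ/mol = 41800 J/mol
Step 3: Calculate the exponent: -Eₐ/(RT) = -41800/(8.314 × 298) = -16.87136
Step 4: k = 2.13e+09 × exp(-16.87136)
Step 5: k = 2.13e+09 × 4.70827e-08 = 1.0029e+02 s⁻¹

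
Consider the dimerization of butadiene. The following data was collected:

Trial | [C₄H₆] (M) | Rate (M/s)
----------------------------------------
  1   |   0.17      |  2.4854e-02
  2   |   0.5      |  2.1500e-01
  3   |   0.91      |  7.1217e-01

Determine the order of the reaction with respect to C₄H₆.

second order (2)

Step 1: Compare trials to find order n where rate₂/rate₁ = ([C₄H₆]₂/[C₄H₆]₁)^n
Step 2: rate₂/rate₁ = 2.1500e-01/2.4854e-02 = 8.651
Step 3: [C₄H₆]₂/[C₄H₆]₁ = 0.5/0.17 = 2.941
Step 4: n = ln(8.651)/ln(2.941) = 2.00 ≈ 2
Step 5: The reaction is second order in C₄H₆.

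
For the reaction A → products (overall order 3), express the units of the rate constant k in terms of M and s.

M⁻²·s⁻¹

Step 1: For overall order n, rate = k × (concentration)^n.
Step 2: Rate has units M·s⁻¹; concentration term has units M^3.
Step 3: k = rate / (concentration)^n, so units of k = M^(1-3)·s⁻¹ = M⁻²·s⁻¹.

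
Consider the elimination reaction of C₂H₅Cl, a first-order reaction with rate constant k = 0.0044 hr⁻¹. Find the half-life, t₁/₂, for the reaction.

157.5 hr

Step 1: For a first-order reaction, t₁/₂ = ln(2)/k
Step 2: t₁/₂ = ln(2)/0.0044
Step 3: t₁/₂ = 0.6931/0.0044 = 157.5 hr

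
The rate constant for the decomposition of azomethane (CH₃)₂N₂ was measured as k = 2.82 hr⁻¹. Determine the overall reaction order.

first order (1)

Step 1: The units of k for an nth-order reaction are (concentration)^(1-n)·(time)⁻¹.
Step 2: Here k has units hr⁻¹, so the concentration exponent is 0.
Step 3: 1 - n = 0 ⇒ n = 1. The reaction is first order.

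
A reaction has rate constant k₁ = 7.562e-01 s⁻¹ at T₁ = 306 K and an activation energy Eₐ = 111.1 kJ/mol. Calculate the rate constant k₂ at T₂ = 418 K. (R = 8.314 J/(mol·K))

9.127e+04 s⁻¹

Step 1: Use the two-temperature Arrhenius form: ln(k₂/k₁) = -Eₐ/R × (1/T₂ - 1/T₁)
Step 2: Convert Eₐ to J/mol: 111.1 kJ/mol = 111100 J/mol
Step 3: 1/T₂ - 1/T₁ = 1/418 - 1/306 = -8.756294e-04 K⁻¹
Step 4: ln(k₂/k₁) = -111100/8.314 × -8.756294e-04 = 11.70104
Step 5: k₂ = k₁ × exp(11.70104) = 7.562e-01 × 1.20697e+05 = 9.127e+04 s⁻¹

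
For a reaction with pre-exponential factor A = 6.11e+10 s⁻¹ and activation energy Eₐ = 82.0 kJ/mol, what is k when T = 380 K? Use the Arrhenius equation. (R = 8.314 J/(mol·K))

3.27e-01 s⁻¹

Step 1: Use the Arrhenius equation: k = A × exp(-Eₐ/RT)
Step 2: Convert Eₐ to J/mol: 82.0 kJ/mol = 82000 J/mol
Step 3: Calculate the exponent: -Eₐ/(RT) = -82000/(8.314 × 380) = -25.95495
Step 4: k = 6.11e+10 × exp(-25.95495)
Step 5: k = 6.11e+10 × 5.34452e-12 = 3.2655e-01 s⁻¹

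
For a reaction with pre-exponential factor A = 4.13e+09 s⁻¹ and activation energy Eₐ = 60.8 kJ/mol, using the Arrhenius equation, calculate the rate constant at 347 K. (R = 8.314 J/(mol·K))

2.91e+00 s⁻¹

Step 1: Use the Arrhenius equation: k = A × exp(-Eₐ/RT)
Step 2: Convert Eₐ to J/mol: 60.8 kJ/mol = 60800 J/mol
Step 3: Calculate the exponent: -Eₐ/(RT) = -60800/(8.314 × 347) = -21.07483
Step 4: k = 4.13e+09 × exp(-21.07483)
Step 5: k = 4.13e+09 × 7.03587e-10 = 2.9058e+00 s⁻¹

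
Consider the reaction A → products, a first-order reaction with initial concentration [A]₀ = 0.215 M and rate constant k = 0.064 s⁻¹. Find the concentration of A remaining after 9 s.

0.1209 M

Step 1: For a first-order reaction: [A] = [A]₀ × e^(-kt)
Step 2: [A] = 0.215 × e^(-0.064 × 9)
Step 3: [A] = 0.215 × e^(-0.576)
Step 4: [A] = 0.215 × 0.562142 = 0.1209 M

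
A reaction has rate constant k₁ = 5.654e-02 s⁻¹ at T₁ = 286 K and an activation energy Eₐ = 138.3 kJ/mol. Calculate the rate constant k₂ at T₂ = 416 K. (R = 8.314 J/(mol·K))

4.426e+06 s⁻¹

Step 1: Use the two-temperature Arrhenius form: ln(k₂/k₁) = -Eₐ/R × (1/T₂ - 1/T₁)
Step 2: Convert Eₐ to J/mol: 138.3 kJ/mol = 138300 J/mol
Step 3: 1/T₂ - 1/T₁ = 1/416 - 1/286 = -1.092657e-03 K⁻¹
Step 4: ln(k₂/k₁) = -138300/8.314 × -1.092657e-03 = 18.17590
Step 5: k₂ = k₁ × exp(18.17590) = 5.654e-02 × 7.82876e+07 = 4.426e+06 s⁻¹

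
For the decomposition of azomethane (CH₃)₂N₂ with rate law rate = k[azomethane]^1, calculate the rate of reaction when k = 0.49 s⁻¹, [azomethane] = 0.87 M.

0.4263 M/s

Step 1: Identify the rate law: rate = k[azomethane]^1
Step 2: Substitute values: rate = 0.49 × (0.87)^1
Step 3: Calculate: rate = 0.49 × 0.87 = 0.4263 M/s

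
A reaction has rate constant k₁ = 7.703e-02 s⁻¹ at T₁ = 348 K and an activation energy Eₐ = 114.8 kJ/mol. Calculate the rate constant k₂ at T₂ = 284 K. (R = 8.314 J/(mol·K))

1.008e-05 s⁻¹

Step 1: Use the two-temperature Arrhenius form: ln(k₂/k₁) = -Eₐ/R × (1/T₂ - 1/T₁)
Step 2: Convert Eₐ to J/mol: 114.8 kJ/mol = 114800 J/mol
Step 3: 1/T₂ - 1/T₁ = 1/284 - 1/348 = 6.475635e-04 K⁻¹
Step 4: ln(k₂/k₁) = -114800/8.314 × 6.475635e-04 = -8.94158
Step 5: k₂ = k₁ × exp(-8.94158) = 7.703e-02 × 1.30834e-04 = 1.008e-05 s⁻¹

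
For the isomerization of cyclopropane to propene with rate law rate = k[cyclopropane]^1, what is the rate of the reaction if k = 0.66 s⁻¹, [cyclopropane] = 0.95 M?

0.627 M/s

Step 1: Identify the rate law: rate = k[cyclopropane]^1
Step 2: Substitute values: rate = 0.66 × (0.95)^1
Step 3: Calculate: rate = 0.66 × 0.95 = 0.627 M/s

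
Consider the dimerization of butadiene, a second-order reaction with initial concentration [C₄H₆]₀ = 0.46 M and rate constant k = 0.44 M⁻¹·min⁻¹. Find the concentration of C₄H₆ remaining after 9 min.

0.163 M

Step 1: For a second-order reaction: 1/[C₄H₆] = 1/[C₄H₆]₀ + kt
Step 2: 1/[C₄H₆] = 1/0.46 + 0.44 × 9
Step 3: 1/[C₄H₆] = 2.174 + 3.96 = 6.134
Step 4: [C₄H₆] = 1/6.134 = 0.163 M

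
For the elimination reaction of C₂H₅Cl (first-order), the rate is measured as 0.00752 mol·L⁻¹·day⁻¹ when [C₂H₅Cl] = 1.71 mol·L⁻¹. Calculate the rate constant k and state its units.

0.004398 day⁻¹

Step 1: rate = k[C₂H₅Cl]^1, so k = rate / [C₂H₅Cl]^1.
Step 2: k = 0.00752 / (1.71)^1 = 0.00752 / 1.71.
Step 3: k = 0.004398 day⁻¹.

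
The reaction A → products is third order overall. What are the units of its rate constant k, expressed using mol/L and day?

(mol/L)⁻²·day⁻¹

Step 1: For overall order n, rate = k × (concentration)^n.
Step 2: Rate has units mol/L·day⁻¹; concentration term has units (mol/L)^3.
Step 3: k = rate / (concentration)^n, so units of k = (mol/L)^(1-3)·day⁻¹ = (mol/L)⁻²·day⁻¹.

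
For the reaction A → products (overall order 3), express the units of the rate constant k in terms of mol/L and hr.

(mol/L)⁻²·hr⁻¹

Step 1: For overall order n, rate = k × (concentration)^n.
Step 2: Rate has units mol/L·hr⁻¹; concentration term has units (mol/L)^3.
Step 3: k = rate / (concentration)^n, so units of k = (mol/L)^(1-3)·hr⁻¹ = (mol/L)⁻²·hr⁻¹.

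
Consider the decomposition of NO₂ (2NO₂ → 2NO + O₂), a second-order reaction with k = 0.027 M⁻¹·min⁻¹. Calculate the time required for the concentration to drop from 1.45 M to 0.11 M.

311.2 min

Step 1: For second-order: t = (1/[NO₂] - 1/[NO₂]₀)/k
Step 2: t = (1/0.11 - 1/1.45)/0.027
Step 3: t = (9.091 - 0.6897)/0.027
Step 4: t = 8.401/0.027 = 311.2 min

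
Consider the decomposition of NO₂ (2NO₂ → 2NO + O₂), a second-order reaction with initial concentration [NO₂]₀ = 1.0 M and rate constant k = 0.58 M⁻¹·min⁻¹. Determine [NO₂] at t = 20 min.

0.07937 M

Step 1: For a second-order reaction: 1/[NO₂] = 1/[NO₂]₀ + kt
Step 2: 1/[NO₂] = 1/1.0 + 0.58 × 20
Step 3: 1/[NO₂] = 1 + 11.6 = 12.6
Step 4: [NO₂] = 1/12.6 = 0.07937 M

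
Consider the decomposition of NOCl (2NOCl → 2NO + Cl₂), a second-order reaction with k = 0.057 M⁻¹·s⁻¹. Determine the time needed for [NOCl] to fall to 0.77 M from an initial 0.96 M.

4.509 s

Step 1: For second-order: t = (1/[NOCl] - 1/[NOCl]₀)/k
Step 2: t = (1/0.77 - 1/0.96)/0.057
Step 3: t = (1.299 - 1.042)/0.057
Step 4: t = 0.257/0.057 = 4.509 s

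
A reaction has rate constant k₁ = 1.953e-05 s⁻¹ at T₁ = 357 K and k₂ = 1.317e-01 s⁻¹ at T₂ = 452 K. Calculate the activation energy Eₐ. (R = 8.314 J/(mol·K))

124.5 kJ/mol

Step 1: Use the two-temperature Arrhenius form: ln(k₂/k₁) = -Eₐ/R × (1/T₂ - 1/T₁)
Step 2: ln(k₂/k₁) = ln(1.317e-01/1.953e-05) = ln(6743.47) = 8.81633
Step 3: 1/T₂ - 1/T₁ = 1/452 - 1/357 = -5.887311e-04 K⁻¹
Step 4: Eₐ = -R × ln(k₂/k₁) / (1/T₂ - 1/T₁) = -8.314 × 8.81633 / -5.887311e-04
Step 5: Eₐ = 1.2450e+05 J/mol = 124.5 kJ/mol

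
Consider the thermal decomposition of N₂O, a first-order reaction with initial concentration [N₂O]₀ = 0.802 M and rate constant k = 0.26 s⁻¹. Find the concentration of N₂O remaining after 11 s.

0.04593 M

Step 1: For a first-order reaction: [N₂O] = [N₂O]₀ × e^(-kt)
Step 2: [N₂O] = 0.802 × e^(-0.26 × 11)
Step 3: [N₂O] = 0.802 × e^(-2.86)
Step 4: [N₂O] = 0.802 × 0.0572688 = 0.04593 M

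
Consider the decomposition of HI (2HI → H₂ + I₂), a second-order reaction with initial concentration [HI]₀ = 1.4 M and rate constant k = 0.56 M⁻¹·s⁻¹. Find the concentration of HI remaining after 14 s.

0.1169 M

Step 1: For a second-order reaction: 1/[HI] = 1/[HI]₀ + kt
Step 2: 1/[HI] = 1/1.4 + 0.56 × 14
Step 3: 1/[HI] = 0.7143 + 7.84 = 8.554
Step 4: [HI] = 1/8.554 = 0.1169 M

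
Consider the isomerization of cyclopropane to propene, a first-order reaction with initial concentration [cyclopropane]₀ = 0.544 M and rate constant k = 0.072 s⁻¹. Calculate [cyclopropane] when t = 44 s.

0.0229 M

Step 1: For a first-order reaction: [cyclopropane] = [cyclopropane]₀ × e^(-kt)
Step 2: [cyclopropane] = 0.544 × e^(-0.072 × 44)
Step 3: [cyclopropane] = 0.544 × e^(-3.168)
Step 4: [cyclopropane] = 0.544 × 0.0420877 = 0.0229 M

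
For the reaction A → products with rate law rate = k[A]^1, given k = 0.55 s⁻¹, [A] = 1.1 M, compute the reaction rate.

0.605 M/s

Step 1: Identify the rate law: rate = k[A]^1
Step 2: Substitute values: rate = 0.55 × (1.1)^1
Step 3: Calculate: rate = 0.55 × 1.1 = 0.605 M/s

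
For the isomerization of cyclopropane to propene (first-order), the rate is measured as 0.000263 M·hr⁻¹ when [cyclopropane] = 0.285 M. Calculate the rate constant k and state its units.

0.0009228 hr⁻¹

Step 1: rate = k[cyclopropane]^1, so k = rate / [cyclopropane]^1.
Step 2: k = 0.000263 / (0.285)^1 = 0.000263 / 0.285.
Step 3: k = 0.0009228 hr⁻¹.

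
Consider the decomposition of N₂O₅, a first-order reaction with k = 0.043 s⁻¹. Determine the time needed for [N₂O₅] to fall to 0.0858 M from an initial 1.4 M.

64.94 s

Step 1: For first-order: t = ln([N₂O₅]₀/[N₂O₅])/k
Step 2: t = ln(1.4/0.0858)/0.043
Step 3: t = ln(16.32)/0.043
Step 4: t = 2.792/0.043 = 64.94 s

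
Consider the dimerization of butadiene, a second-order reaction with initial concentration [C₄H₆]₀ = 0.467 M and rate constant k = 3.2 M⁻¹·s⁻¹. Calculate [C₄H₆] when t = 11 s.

0.02678 M

Step 1: For a second-order reaction: 1/[C₄H₆] = 1/[C₄H₆]₀ + kt
Step 2: 1/[C₄H₆] = 1/0.467 + 3.2 × 11
Step 3: 1/[C₄H₆] = 2.141 + 35.2 = 37.34
Step 4: [C₄H₆] = 1/37.34 = 0.02678 M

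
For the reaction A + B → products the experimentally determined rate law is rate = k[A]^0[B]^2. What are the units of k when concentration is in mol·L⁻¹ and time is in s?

(mol·L⁻¹)⁻¹·s⁻¹

Step 1: Overall order = 0 + 2 = 2.
Step 2: rate has units mol·L⁻¹·s⁻¹; [A]^0[B]^2 has units (mol·L⁻¹)^2.
Step 3: k = rate/([A]^0[B]^2), so units of k = (mol·L⁻¹)^(1-2)·s⁻¹ = (mol·L⁻¹)⁻¹·s⁻¹.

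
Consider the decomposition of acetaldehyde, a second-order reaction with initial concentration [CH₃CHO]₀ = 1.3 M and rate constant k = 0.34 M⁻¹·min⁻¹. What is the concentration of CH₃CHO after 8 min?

0.2866 M

Step 1: For a second-order reaction: 1/[CH₃CHO] = 1/[CH₃CHO]₀ + kt
Step 2: 1/[CH₃CHO] = 1/1.3 + 0.34 × 8
Step 3: 1/[CH₃CHO] = 0.7692 + 2.72 = 3.489
Step 4: [CH₃CHO] = 1/3.489 = 0.2866 M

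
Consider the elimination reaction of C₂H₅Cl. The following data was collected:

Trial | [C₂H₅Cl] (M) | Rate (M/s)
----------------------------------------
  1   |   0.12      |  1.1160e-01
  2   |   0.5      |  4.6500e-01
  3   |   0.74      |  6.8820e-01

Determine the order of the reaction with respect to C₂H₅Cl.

first order (1)

Step 1: Compare trials to find order n where rate₂/rate₁ = ([C₂H₅Cl]₂/[C₂H₅Cl]₁)^n
Step 2: rate₂/rate₁ = 4.6500e-01/1.1160e-01 = 4.167
Step 3: [C₂H₅Cl]₂/[C₂H₅Cl]₁ = 0.5/0.12 = 4.167
Step 4: n = ln(4.167)/ln(4.167) = 1.00 ≈ 1
Step 5: The reaction is first order in C₂H₅Cl.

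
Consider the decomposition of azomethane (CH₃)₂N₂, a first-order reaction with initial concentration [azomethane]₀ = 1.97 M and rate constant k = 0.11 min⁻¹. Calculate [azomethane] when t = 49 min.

0.008987 M

Step 1: For a first-order reaction: [azomethane] = [azomethane]₀ × e^(-kt)
Step 2: [azomethane] = 1.97 × e^(-0.11 × 49)
Step 3: [azomethane] = 1.97 × e^(-5.39)
Step 4: [azomethane] = 1.97 × 0.00456197 = 0.008987 M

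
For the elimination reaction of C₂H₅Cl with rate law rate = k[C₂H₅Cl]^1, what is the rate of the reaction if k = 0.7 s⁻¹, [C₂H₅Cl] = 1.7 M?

1.19 M/s

Step 1: Identify the rate law: rate = k[C₂H₅Cl]^1
Step 2: Substitute values: rate = 0.7 × (1.7)^1
Step 3: Calculate: rate = 0.7 × 1.7 = 1.19 M/s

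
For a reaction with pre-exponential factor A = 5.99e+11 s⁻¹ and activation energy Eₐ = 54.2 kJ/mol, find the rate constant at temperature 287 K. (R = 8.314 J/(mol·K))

8.18e+01 s⁻¹

Step 1: Use the Arrhenius equation: k = A × exp(-Eₐ/RT)
Step 2: Convert Eₐ to J/mol: 54.2 kJ/mol = 54200 J/mol
Step 3: Calculate the exponent: -Eₐ/(RT) = -54200/(8.314 × 287) = -22.71472
Step 4: k = 5.99e+11 × exp(-22.71472)
Step 5: k = 5.99e+11 × 1.36497e-10 = 8.1762e+01 s⁻¹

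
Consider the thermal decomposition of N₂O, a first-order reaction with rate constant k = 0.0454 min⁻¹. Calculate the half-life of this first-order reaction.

15.27 min

Step 1: For a first-order reaction, t₁/₂ = ln(2)/k
Step 2: t₁/₂ = ln(2)/0.0454
Step 3: t₁/₂ = 0.6931/0.0454 = 15.27 min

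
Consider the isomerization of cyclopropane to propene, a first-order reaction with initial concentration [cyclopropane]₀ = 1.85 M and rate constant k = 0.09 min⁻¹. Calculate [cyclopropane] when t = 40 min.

0.05055 M

Step 1: For a first-order reaction: [cyclopropane] = [cyclopropane]₀ × e^(-kt)
Step 2: [cyclopropane] = 1.85 × e^(-0.09 × 40)
Step 3: [cyclopropane] = 1.85 × e^(-3.6)
Step 4: [cyclopropane] = 1.85 × 0.0273237 = 0.05055 M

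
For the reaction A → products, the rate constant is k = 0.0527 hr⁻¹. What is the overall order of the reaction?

first order (1)

Step 1: The units of k for an nth-order reaction are (concentration)^(1-n)·(time)⁻¹.
Step 2: Here k has units hr⁻¹, so the concentration exponent is 0.
Step 3: 1 - n = 0 ⇒ n = 1. The reaction is first order.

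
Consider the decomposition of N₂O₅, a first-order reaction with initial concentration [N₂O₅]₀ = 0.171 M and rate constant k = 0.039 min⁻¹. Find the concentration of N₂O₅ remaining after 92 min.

0.004729 M

Step 1: For a first-order reaction: [N₂O₅] = [N₂O₅]₀ × e^(-kt)
Step 2: [N₂O₅] = 0.171 × e^(-0.039 × 92)
Step 3: [N₂O₅] = 0.171 × e^(-3.588)
Step 4: [N₂O₅] = 0.171 × 0.0276536 = 0.004729 M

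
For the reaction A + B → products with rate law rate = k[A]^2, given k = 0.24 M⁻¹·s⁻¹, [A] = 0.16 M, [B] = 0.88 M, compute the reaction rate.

0.006144 M/s

Step 1: The rate law is rate = k[A]^2
Step 2: Note that the rate does not depend on [B] (zero order in B).
Step 3: rate = 0.24 × (0.16)^2 = 0.006144 M/s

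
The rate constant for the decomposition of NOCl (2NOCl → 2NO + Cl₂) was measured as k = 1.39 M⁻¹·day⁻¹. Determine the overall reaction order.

second order (2)

Step 1: The units of k for an nth-order reaction are (concentration)^(1-n)·(time)⁻¹.
Step 2: Here k has units M⁻¹·day⁻¹, so the concentration exponent is -1.
Step 3: 1 - n = -1 ⇒ n = 2. The reaction is second order.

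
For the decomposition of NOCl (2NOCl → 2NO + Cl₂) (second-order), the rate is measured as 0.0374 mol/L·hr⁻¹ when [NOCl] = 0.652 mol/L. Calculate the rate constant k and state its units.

0.08798 (mol/L)⁻¹·hr⁻¹

Step 1: rate = k[NOCl]^2, so k = rate / [NOCl]^2.
Step 2: k = 0.0374 / (0.652)^2 = 0.0374 / 0.4251.
Step 3: k = 0.08798 (mol/L)⁻¹·hr⁻¹.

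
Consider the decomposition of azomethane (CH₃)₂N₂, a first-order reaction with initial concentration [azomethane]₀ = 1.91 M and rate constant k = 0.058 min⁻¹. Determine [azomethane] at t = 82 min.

0.01643 M

Step 1: For a first-order reaction: [azomethane] = [azomethane]₀ × e^(-kt)
Step 2: [azomethane] = 1.91 × e^(-0.058 × 82)
Step 3: [azomethane] = 1.91 × e^(-4.756)
Step 4: [azomethane] = 1.91 × 0.00859994 = 0.01643 M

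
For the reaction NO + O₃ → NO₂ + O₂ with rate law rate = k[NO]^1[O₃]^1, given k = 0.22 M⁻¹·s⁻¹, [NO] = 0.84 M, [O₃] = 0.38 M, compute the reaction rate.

0.07022 M/s

Step 1: The rate law is rate = k[NO]^1[O₃]^1
Step 2: Substitute: rate = 0.22 × (0.84)^1 × (0.38)^1
Step 3: rate = 0.22 × 0.84 × 0.38 = 0.070224 M/s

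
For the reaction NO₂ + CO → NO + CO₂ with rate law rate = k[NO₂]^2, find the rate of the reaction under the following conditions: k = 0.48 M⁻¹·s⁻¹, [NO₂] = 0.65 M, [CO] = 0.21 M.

0.2028 M/s

Step 1: The rate law is rate = k[NO₂]^2
Step 2: Note that the rate does not depend on [CO] (zero order in CO).
Step 3: rate = 0.48 × (0.65)^2 = 0.2028 M/s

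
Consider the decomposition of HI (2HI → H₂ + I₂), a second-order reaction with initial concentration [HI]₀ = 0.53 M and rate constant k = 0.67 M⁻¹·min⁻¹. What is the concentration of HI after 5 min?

0.191 M

Step 1: For a second-order reaction: 1/[HI] = 1/[HI]₀ + kt
Step 2: 1/[HI] = 1/0.53 + 0.67 × 5
Step 3: 1/[HI] = 1.887 + 3.35 = 5.237
Step 4: [HI] = 1/5.237 = 0.191 M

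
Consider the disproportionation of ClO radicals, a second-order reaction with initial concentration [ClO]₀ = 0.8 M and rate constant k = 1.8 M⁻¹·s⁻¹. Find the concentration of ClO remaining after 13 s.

0.04057 M

Step 1: For a second-order reaction: 1/[ClO] = 1/[ClO]₀ + kt
Step 2: 1/[ClO] = 1/0.8 + 1.8 × 13
Step 3: 1/[ClO] = 1.25 + 23.4 = 24.65
Step 4: [ClO] = 1/24.65 = 0.04057 M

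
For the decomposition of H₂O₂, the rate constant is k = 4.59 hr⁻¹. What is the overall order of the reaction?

first order (1)

Step 1: The units of k for an nth-order reaction are (concentration)^(1-n)·(time)⁻¹.
Step 2: Here k has units hr⁻¹, so the concentration exponent is 0.
Step 3: 1 - n = 0 ⇒ n = 1. The reaction is first order.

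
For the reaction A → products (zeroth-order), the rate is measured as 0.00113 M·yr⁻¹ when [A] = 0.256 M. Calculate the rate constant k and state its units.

0.00113 M·yr⁻¹

Step 1: For a zeroth-order reaction, rate = k (independent of concentration).
Step 2: k = rate = 0.00113 M·yr⁻¹.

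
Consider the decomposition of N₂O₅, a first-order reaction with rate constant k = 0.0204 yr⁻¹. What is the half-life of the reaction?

33.98 yr

Step 1: For a first-order reaction, t₁/₂ = ln(2)/k
Step 2: t₁/₂ = ln(2)/0.0204
Step 3: t₁/₂ = 0.6931/0.0204 = 33.98 yr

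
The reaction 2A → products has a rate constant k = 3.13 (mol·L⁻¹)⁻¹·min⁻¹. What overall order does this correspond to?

second order (2)

Step 1: The units of k for an nth-order reaction are (concentration)^(1-n)·(time)⁻¹.
Step 2: Here k has units (mol·L⁻¹)⁻¹·min⁻¹, so the concentration exponent is -1.
Step 3: 1 - n = -1 ⇒ n = 2. The reaction is second order.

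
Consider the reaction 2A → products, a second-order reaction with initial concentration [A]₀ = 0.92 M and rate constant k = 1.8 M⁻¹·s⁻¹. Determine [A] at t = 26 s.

0.02088 M

Step 1: For a second-order reaction: 1/[A] = 1/[A]₀ + kt
Step 2: 1/[A] = 1/0.92 + 1.8 × 26
Step 3: 1/[A] = 1.087 + 46.8 = 47.89
Step 4: [A] = 1/47.89 = 0.02088 M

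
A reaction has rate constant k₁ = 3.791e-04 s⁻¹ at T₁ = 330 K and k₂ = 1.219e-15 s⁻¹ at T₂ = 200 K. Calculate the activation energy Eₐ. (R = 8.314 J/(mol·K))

111.7 kJ/mol

Step 1: Use the two-temperature Arrhenius form: ln(k₂/k₁) = -Eₐ/R × (1/T₂ - 1/T₁)
Step 2: ln(k₂/k₁) = ln(1.219e-15/3.791e-04) = ln(3.21551e-12) = -26.463
Step 3: 1/T₂ - 1/T₁ = 1/200 - 1/330 = 1.969697e-03 K⁻¹
Step 4: Eₐ = -R × ln(k₂/k₁) / (1/T₂ - 1/T₁) = -8.314 × -26.463 / 1.969697e-03
Step 5: Eₐ = 1.1170e+05 J/mol = 111.7 kJ/mol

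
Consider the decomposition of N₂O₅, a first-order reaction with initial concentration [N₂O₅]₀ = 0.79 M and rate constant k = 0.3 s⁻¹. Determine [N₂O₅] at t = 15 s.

0.008776 M

Step 1: For a first-order reaction: [N₂O₅] = [N₂O₅]₀ × e^(-kt)
Step 2: [N₂O₅] = 0.79 × e^(-0.3 × 15)
Step 3: [N₂O₅] = 0.79 × e^(-4.5)
Step 4: [N₂O₅] = 0.79 × 0.011109 = 0.008776 M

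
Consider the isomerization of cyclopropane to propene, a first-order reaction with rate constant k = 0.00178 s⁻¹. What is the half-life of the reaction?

389.4 s

Step 1: For a first-order reaction, t₁/₂ = ln(2)/k
Step 2: t₁/₂ = ln(2)/0.00178
Step 3: t₁/₂ = 0.6931/0.00178 = 389.4 s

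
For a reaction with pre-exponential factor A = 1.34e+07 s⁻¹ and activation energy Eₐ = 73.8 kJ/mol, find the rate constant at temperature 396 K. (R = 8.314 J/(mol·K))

2.47e-03 s⁻¹

Step 1: Use the Arrhenius equation: k = A × exp(-Eₐ/RT)
Step 2: Convert Eₐ to J/mol: 73.8 kJ/mol = 73800 J/mol
Step 3: Calculate the exponent: -Eₐ/(RT) = -73800/(8.314 × 396) = -22.41564
Step 4: k = 1.34e+07 × exp(-22.41564)
Step 5: k = 1.34e+07 × 1.84082e-10 = 2.4667e-03 s⁻¹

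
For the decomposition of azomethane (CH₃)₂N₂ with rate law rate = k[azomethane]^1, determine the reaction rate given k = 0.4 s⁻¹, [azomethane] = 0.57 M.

0.228 M/s

Step 1: Identify the rate law: rate = k[azomethane]^1
Step 2: Substitute values: rate = 0.4 × (0.57)^1
Step 3: Calculate: rate = 0.4 × 0.57 = 0.228 M/s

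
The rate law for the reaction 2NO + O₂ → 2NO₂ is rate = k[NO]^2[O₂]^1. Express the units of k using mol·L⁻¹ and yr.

(mol·L⁻¹)⁻²·yr⁻¹

Step 1: Overall order = 2 + 1 = 3.
Step 2: rate has units mol·L⁻¹·yr⁻¹; [NO]^2[O₂]^1 has units (mol·L⁻¹)^3.
Step 3: k = rate/([NO]^2[O₂]^1), so units of k = (mol·L⁻¹)^(1-3)·yr⁻¹ = (mol·L⁻¹)⁻²·yr⁻¹.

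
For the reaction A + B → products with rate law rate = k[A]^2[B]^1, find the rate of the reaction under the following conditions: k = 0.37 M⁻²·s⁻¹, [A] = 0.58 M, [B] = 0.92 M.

0.1145 M/s

Step 1: The rate law is rate = k[A]^2[B]^1
Step 2: Substitute: rate = 0.37 × (0.58)^2 × (0.92)^1
Step 3: rate = 0.37 × 0.3364 × 0.92 = 0.114511 M/s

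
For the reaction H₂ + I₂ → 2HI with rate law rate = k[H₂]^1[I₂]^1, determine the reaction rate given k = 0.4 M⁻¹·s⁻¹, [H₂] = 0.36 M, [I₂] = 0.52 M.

0.07488 M/s

Step 1: The rate law is rate = k[H₂]^1[I₂]^1
Step 2: Substitute: rate = 0.4 × (0.36)^1 × (0.52)^1
Step 3: rate = 0.4 × 0.36 × 0.52 = 0.07488 M/s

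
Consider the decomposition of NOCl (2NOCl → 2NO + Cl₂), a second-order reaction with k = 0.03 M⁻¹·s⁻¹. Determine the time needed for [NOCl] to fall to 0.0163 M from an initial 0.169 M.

1848 s

Step 1: For second-order: t = (1/[NOCl] - 1/[NOCl]₀)/k
Step 2: t = (1/0.0163 - 1/0.169)/0.03
Step 3: t = (61.35 - 5.917)/0.03
Step 4: t = 55.43/0.03 = 1848 s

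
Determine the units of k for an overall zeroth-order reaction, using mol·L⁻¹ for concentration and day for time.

mol·L⁻¹·day⁻¹

Step 1: For overall order n, rate = k × (concentration)^n.
Step 2: Rate has units mol·L⁻¹·day⁻¹; concentration term has units (mol·L⁻¹)^0.
Step 3: k = rate / (concentration)^n, so units of k = (mol·L⁻¹)^(1-0)·day⁻¹ = mol·L⁻¹·day⁻¹.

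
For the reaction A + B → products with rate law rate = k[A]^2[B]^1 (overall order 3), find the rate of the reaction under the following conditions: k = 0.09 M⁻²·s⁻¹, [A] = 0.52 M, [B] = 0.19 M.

0.004624 M/s

Step 1: The rate law is rate = k[A]^2[B]^1, overall order = 2+1 = 3
Step 2: Substitute values: rate = 0.09 × (0.52)^2 × (0.19)^1
Step 3: rate = 0.09 × 0.2704 × 0.19 = 0.00462384 M/s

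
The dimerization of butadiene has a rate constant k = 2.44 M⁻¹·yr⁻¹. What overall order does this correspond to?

second order (2)

Step 1: The units of k for an nth-order reaction are (concentration)^(1-n)·(time)⁻¹.
Step 2: Here k has units M⁻¹·yr⁻¹, so the concentration exponent is -1.
Step 3: 1 - n = -1 ⇒ n = 2. The reaction is second order.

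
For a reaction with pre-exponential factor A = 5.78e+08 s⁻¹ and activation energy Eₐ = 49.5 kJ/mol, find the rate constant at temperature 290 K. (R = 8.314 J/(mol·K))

7.01e-01 s⁻¹

Step 1: Use the Arrhenius equation: k = A × exp(-Eₐ/RT)
Step 2: Convert Eₐ to J/mol: 49.5 kJ/mol = 49500 J/mol
Step 3: Calculate the exponent: -Eₐ/(RT) = -49500/(8.314 × 290) = -20.53039
Step 4: k = 5.78e+08 × exp(-20.53039)
Step 5: k = 5.78e+08 × 1.21273e-09 = 7.0096e-01 s⁻¹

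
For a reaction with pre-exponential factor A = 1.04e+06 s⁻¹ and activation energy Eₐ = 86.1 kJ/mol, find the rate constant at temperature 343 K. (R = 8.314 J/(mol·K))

8.03e-08 s⁻¹

Step 1: Use the Arrhenius equation: k = A × exp(-Eₐ/RT)
Step 2: Convert Eₐ to J/mol: 86.1 kJ/mol = 86100 J/mol
Step 3: Calculate the exponent: -Eₐ/(RT) = -86100/(8.314 × 343) = -30.19250
Step 4: k = 1.04e+06 × exp(-30.19250)
Step 5: k = 1.04e+06 × 7.71905e-14 = 8.0278e-08 s⁻¹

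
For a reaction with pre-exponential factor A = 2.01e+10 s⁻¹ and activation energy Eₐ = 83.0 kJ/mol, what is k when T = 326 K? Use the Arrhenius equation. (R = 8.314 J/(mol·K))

1.01e-03 s⁻¹

Step 1: Use the Arrhenius equation: k = A × exp(-Eₐ/RT)
Step 2: Convert Eₐ to J/mol: 83.0 kJ/mol = 83000 J/mol
Step 3: Calculate the exponent: -Eₐ/(RT) = -83000/(8.314 × 326) = -30.62319
Step 4: k = 2.01e+10 × exp(-30.62319)
Step 5: k = 2.01e+10 × 5.01785e-14 = 1.0086e-03 s⁻¹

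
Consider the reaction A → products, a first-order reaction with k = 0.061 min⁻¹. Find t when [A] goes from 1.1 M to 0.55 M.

11.36 min

Step 1: For first-order: t = ln([A]₀/[A])/k
Step 2: t = ln(1.1/0.55)/0.061
Step 3: t = ln(2)/0.061
Step 4: t = 0.6931/0.061 = 11.36 min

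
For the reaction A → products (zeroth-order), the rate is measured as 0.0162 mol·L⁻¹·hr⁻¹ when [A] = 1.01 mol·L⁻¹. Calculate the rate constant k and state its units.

0.0162 mol·L⁻¹·hr⁻¹

Step 1: For a zeroth-order reaction, rate = k (independent of concentration).
Step 2: k = rate = 0.0162 mol·L⁻¹·hr⁻¹.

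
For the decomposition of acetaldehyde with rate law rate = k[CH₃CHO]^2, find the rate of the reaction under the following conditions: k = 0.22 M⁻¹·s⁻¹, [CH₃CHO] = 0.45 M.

0.04455 M/s

Step 1: Identify the rate law: rate = k[CH₃CHO]^2
Step 2: Substitute values: rate = 0.22 × (0.45)^2
Step 3: Calculate: rate = 0.22 × 0.2025 = 0.04455 M/s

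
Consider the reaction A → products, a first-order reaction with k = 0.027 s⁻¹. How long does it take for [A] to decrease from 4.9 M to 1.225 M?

51.34 s

Step 1: For first-order: t = ln([A]₀/[A])/k
Step 2: t = ln(4.9/1.225)/0.027
Step 3: t = ln(4)/0.027
Step 4: t = 1.386/0.027 = 51.34 s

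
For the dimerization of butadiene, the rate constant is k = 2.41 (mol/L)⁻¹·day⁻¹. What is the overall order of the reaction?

second order (2)

Step 1: The units of k for an nth-order reaction are (concentration)^(1-n)·(time)⁻¹.
Step 2: Here k has units (mol/L)⁻¹·day⁻¹, so the concentration exponent is -1.
Step 3: 1 - n = -1 ⇒ n = 2. The reaction is second order.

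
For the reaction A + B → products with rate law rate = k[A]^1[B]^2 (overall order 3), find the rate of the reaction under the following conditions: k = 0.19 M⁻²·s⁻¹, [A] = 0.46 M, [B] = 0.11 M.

0.001058 M/s

Step 1: The rate law is rate = k[A]^1[B]^2, overall order = 1+2 = 3
Step 2: Substitute values: rate = 0.19 × (0.46)^1 × (0.11)^2
Step 3: rate = 0.19 × 0.46 × 0.0121 = 0.00105754 M/s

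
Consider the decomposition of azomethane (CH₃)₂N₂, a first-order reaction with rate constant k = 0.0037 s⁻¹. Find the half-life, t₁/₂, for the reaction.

187.3 s

Step 1: For a first-order reaction, t₁/₂ = ln(2)/k
Step 2: t₁/₂ = ln(2)/0.0037
Step 3: t₁/₂ = 0.6931/0.0037 = 187.3 s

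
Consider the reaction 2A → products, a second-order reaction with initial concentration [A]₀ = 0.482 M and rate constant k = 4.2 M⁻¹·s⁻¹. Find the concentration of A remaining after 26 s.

0.008987 M

Step 1: For a second-order reaction: 1/[A] = 1/[A]₀ + kt
Step 2: 1/[A] = 1/0.482 + 4.2 × 26
Step 3: 1/[A] = 2.075 + 109.2 = 111.3
Step 4: [A] = 1/111.3 = 0.008987 M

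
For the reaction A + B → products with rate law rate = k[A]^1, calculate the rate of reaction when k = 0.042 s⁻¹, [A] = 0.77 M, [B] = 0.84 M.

0.03234 M/s

Step 1: The rate law is rate = k[A]^1
Step 2: Note that the rate does not depend on [B] (zero order in B).
Step 3: rate = 0.042 × (0.77)^1 = 0.03234 M/s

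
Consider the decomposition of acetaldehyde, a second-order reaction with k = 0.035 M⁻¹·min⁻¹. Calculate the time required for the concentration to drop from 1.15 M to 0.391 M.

48.23 min

Step 1: For second-order: t = (1/[CH₃CHO] - 1/[CH₃CHO]₀)/k
Step 2: t = (1/0.391 - 1/1.15)/0.035
Step 3: t = (2.558 - 0.8696)/0.035
Step 4: t = 1.688/0.035 = 48.23 min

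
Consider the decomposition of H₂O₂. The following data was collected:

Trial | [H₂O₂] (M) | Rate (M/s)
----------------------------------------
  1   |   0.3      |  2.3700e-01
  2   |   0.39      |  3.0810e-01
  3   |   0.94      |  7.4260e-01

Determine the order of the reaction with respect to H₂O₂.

first order (1)

Step 1: Compare trials to find order n where rate₂/rate₁ = ([H₂O₂]₂/[H₂O₂]₁)^n
Step 2: rate₂/rate₁ = 3.0810e-01/2.3700e-01 = 1.3
Step 3: [H₂O₂]₂/[H₂O₂]₁ = 0.39/0.3 = 1.3
Step 4: n = ln(1.3)/ln(1.3) = 1.00 ≈ 1
Step 5: The reaction is first order in H₂O₂.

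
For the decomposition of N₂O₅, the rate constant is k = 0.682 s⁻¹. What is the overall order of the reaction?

first order (1)

Step 1: The units of k for an nth-order reaction are (concentration)^(1-n)·(time)⁻¹.
Step 2: Here k has units s⁻¹, so the concentration exponent is 0.
Step 3: 1 - n = 0 ⇒ n = 1. The reaction is first order.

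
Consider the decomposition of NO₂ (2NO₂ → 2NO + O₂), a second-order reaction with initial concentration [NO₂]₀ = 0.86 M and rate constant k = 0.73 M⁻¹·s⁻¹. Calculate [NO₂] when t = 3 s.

0.2983 M

Step 1: For a second-order reaction: 1/[NO₂] = 1/[NO₂]₀ + kt
Step 2: 1/[NO₂] = 1/0.86 + 0.73 × 3
Step 3: 1/[NO₂] = 1.163 + 2.19 = 3.353
Step 4: [NO₂] = 1/3.353 = 0.2983 M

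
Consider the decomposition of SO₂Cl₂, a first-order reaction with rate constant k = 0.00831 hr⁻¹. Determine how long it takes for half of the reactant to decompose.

83.41 hr

Step 1: For a first-order reaction, t₁/₂ = ln(2)/k
Step 2: t₁/₂ = ln(2)/0.00831
Step 3: t₁/₂ = 0.6931/0.00831 = 83.41 hr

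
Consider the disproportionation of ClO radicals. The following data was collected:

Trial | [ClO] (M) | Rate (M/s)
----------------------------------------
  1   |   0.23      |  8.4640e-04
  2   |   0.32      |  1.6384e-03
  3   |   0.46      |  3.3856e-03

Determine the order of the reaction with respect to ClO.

second order (2)

Step 1: Compare trials to find order n where rate₂/rate₁ = ([ClO]₂/[ClO]₁)^n
Step 2: rate₂/rate₁ = 1.6384e-03/8.4640e-04 = 1.936
Step 3: [ClO]₂/[ClO]₁ = 0.32/0.23 = 1.391
Step 4: n = ln(1.936)/ln(1.391) = 2.00 ≈ 2
Step 5: The reaction is second order in ClO.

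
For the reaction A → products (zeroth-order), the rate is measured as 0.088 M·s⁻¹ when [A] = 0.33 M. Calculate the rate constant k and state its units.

0.088 M·s⁻¹

Step 1: For a zeroth-order reaction, rate = k (independent of concentration).
Step 2: k = rate = 0.088 M·s⁻¹.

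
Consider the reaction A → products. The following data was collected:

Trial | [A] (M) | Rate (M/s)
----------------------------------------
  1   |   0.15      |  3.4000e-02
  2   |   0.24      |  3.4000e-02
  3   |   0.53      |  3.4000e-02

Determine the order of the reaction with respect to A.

zeroth order (0)

Step 1: Compare trials - when concentration changes, rate stays constant.
Step 2: rate₂/rate₁ = 3.4000e-02/3.4000e-02 = 1
Step 3: [A]₂/[A]₁ = 0.24/0.15 = 1.6
Step 4: Since rate ratio ≈ (conc ratio)^0, the reaction is zeroth order.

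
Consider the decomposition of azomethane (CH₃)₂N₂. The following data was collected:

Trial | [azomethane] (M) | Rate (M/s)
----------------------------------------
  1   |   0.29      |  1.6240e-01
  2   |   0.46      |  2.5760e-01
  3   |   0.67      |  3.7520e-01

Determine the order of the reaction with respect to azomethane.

first order (1)

Step 1: Compare trials to find order n where rate₂/rate₁ = ([azomethane]₂/[azomethane]₁)^n
Step 2: rate₂/rate₁ = 2.5760e-01/1.6240e-01 = 1.586
Step 3: [azomethane]₂/[azomethane]₁ = 0.46/0.29 = 1.586
Step 4: n = ln(1.586)/ln(1.586) = 1.00 ≈ 1
Step 5: The reaction is first order in azomethane.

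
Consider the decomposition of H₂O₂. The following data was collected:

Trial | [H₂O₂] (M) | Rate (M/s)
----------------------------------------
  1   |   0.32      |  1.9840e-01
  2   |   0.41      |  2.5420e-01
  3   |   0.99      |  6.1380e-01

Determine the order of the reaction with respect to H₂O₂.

first order (1)

Step 1: Compare trials to find order n where rate₂/rate₁ = ([H₂O₂]₂/[H₂O₂]₁)^n
Step 2: rate₂/rate₁ = 2.5420e-01/1.9840e-01 = 1.281
Step 3: [H₂O₂]₂/[H₂O₂]₁ = 0.41/0.32 = 1.281
Step 4: n = ln(1.281)/ln(1.281) = 1.00 ≈ 1
Step 5: The reaction is first order in H₂O₂.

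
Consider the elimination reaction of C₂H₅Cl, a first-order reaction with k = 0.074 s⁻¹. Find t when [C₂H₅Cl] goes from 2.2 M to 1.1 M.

9.367 s

Step 1: For first-order: t = ln([C₂H₅Cl]₀/[C₂H₅Cl])/k
Step 2: t = ln(2.2/1.1)/0.074
Step 3: t = ln(2)/0.074
Step 4: t = 0.6931/0.074 = 9.367 s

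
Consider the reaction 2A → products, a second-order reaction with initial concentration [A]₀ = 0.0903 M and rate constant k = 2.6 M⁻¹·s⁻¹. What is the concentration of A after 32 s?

0.01061 M

Step 1: For a second-order reaction: 1/[A] = 1/[A]₀ + kt
Step 2: 1/[A] = 1/0.0903 + 2.6 × 32
Step 3: 1/[A] = 11.07 + 83.2 = 94.27
Step 4: [A] = 1/94.27 = 0.01061 M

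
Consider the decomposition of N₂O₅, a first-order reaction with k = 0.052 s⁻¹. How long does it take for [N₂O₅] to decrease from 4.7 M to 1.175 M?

26.66 s

Step 1: For first-order: t = ln([N₂O₅]₀/[N₂O₅])/k
Step 2: t = ln(4.7/1.175)/0.052
Step 3: t = ln(4)/0.052
Step 4: t = 1.386/0.052 = 26.66 s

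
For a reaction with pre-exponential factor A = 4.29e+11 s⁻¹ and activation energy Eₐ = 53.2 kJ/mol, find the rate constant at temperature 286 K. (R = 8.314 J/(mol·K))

8.24e+01 s⁻¹

Step 1: Use the Arrhenius equation: k = A × exp(-Eₐ/RT)
Step 2: Convert Eₐ to J/mol: 53.2 kJ/mol = 53200 J/mol
Step 3: Calculate the exponent: -Eₐ/(RT) = -53200/(8.314 × 286) = -22.37359
Step 4: k = 4.29e+11 × exp(-22.37359)
Step 5: k = 4.29e+11 × 1.91988e-10 = 8.2363e+01 s⁻¹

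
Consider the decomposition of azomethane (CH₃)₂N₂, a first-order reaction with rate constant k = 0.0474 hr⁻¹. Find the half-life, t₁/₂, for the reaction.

14.62 hr

Step 1: For a first-order reaction, t₁/₂ = ln(2)/k
Step 2: t₁/₂ = ln(2)/0.0474
Step 3: t₁/₂ = 0.6931/0.0474 = 14.62 hr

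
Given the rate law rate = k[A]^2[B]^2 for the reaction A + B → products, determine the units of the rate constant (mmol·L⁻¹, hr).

(mmol·L⁻¹)⁻³·hr⁻¹

Step 1: Overall order = 2 + 2 = 4.
Step 2: rate has units mmol·L⁻¹·hr⁻¹; [A]^2[B]^2 has units (mmol·L⁻¹)^4.
Step 3: k = rate/([A]^2[B]^2), so units of k = (mmol·L⁻¹)^(1-4)·hr⁻¹ = (mmol·L⁻¹)⁻³·hr⁻¹.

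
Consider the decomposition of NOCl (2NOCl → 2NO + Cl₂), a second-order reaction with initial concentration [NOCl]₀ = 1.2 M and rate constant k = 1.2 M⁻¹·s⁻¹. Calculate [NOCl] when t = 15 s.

0.0531 M

Step 1: For a second-order reaction: 1/[NOCl] = 1/[NOCl]₀ + kt
Step 2: 1/[NOCl] = 1/1.2 + 1.2 × 15
Step 3: 1/[NOCl] = 0.8333 + 18 = 18.83
Step 4: [NOCl] = 1/18.83 = 0.0531 M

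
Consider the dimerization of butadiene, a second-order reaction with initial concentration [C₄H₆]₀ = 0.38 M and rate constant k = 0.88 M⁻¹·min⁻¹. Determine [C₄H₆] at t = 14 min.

0.06688 M

Step 1: For a second-order reaction: 1/[C₄H₆] = 1/[C₄H₆]₀ + kt
Step 2: 1/[C₄H₆] = 1/0.38 + 0.88 × 14
Step 3: 1/[C₄H₆] = 2.632 + 12.32 = 14.95
Step 4: [C₄H₆] = 1/14.95 = 0.06688 M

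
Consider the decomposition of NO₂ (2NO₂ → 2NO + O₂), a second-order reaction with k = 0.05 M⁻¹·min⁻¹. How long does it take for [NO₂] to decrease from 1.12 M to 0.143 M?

122 min

Step 1: For second-order: t = (1/[NO₂] - 1/[NO₂]₀)/k
Step 2: t = (1/0.143 - 1/1.12)/0.05
Step 3: t = (6.993 - 0.8929)/0.05
Step 4: t = 6.1/0.05 = 122 min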